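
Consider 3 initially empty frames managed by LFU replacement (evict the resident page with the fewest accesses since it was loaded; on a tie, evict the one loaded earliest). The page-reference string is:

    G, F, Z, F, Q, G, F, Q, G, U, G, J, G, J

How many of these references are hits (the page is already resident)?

7

G -> fault, frames {G}
F -> fault, frames {G,F}
Z -> fault, frames {G,F,Z}
F -> hit
Q -> fault, evict G, frames {F,Z,Q}
G -> fault, evict Z, frames {F,Q,G}
F -> hit
Q -> hit
G -> hit
U -> fault, evict Q, frames {F,G,U}
G -> hit
J -> fault, evict U, frames {F,G,J}
G -> hit
J -> hit
Hits: 7.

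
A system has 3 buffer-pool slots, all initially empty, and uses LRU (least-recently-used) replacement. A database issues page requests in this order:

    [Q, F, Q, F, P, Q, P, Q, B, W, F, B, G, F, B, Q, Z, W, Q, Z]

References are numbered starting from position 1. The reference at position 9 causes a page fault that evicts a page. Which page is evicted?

F

pos 1: Q → fault, frames (Q)
pos 2: F → fault, frames (Q F)
pos 3: Q → hit
pos 4: F → hit
pos 5: P → fault, frames (Q F P)
pos 6: Q → hit
pos 7: P → hit
pos 8: Q → hit
pos 9: B → fault, evict F, frames (P Q B)
At position 9, page F is evicted.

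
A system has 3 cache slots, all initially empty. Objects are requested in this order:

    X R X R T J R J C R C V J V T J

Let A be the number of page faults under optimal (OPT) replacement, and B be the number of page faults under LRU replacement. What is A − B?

Under OPT: F F . . F F . . F . . F . . F . → 7 faults.
Under LRU: F F . . F F . . F . . F F . F . → 8 faults.
A − B = 7 − 8 = -1.

-1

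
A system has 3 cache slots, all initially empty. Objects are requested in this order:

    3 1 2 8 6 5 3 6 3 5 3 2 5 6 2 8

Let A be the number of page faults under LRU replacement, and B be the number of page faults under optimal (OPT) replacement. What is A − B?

Under LRU: F F F F F F F . . . . F . F . F → 10 faults.
Under OPT: F F F F F F . . . . . F . . . F → 8 faults.
A − B = 10 − 8 = 2.

2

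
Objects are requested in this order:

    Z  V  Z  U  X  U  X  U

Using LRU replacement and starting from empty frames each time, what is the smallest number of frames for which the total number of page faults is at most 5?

f=1: 8 faults
f=2: 4 faults
f=3: 4 faults
f=4: 4 faults
Smallest f with faults ≤ 5 is 2.

2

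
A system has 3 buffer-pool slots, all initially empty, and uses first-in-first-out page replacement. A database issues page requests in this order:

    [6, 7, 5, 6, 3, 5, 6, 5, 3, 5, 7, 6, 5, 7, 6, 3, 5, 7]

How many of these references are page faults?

8

6 -> fault, frames {6}
7 -> fault, frames {6,7}
5 -> fault, frames {6,7,5}
6 -> hit
3 -> fault, evict 6, frames {7,5,3}
5 -> hit
6 -> fault, evict 7, frames {5,3,6}
5 -> hit
3 -> hit
5 -> hit
7 -> fault, evict 5, frames {3,6,7}
6 -> hit
5 -> fault, evict 3, frames {6,7,5}
7 -> hit
6 -> hit
3 -> fault, evict 6, frames {7,5,3}
5 -> hit
7 -> hit
Page faults: 8.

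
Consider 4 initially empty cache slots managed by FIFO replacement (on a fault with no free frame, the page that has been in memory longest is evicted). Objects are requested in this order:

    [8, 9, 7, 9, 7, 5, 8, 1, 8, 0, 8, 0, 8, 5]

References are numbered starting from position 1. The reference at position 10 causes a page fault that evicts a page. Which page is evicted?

pos 1: 8: miss, frames (8)
pos 2: 9: miss, frames (8 9)
pos 3: 7: miss, frames (8 9 7)
pos 4: 9: hit
pos 5: 7: hit
pos 6: 5: miss, frames (8 9 7 5)
pos 7: 8: hit
pos 8: 1: miss, evict 8, frames (9 7 5 1)
pos 9: 8: miss, evict 9, frames (7 5 1 8)
pos 10: 0: miss, evict 7, frames (5 1 8 0)
At position 10, page 7 is evicted.

7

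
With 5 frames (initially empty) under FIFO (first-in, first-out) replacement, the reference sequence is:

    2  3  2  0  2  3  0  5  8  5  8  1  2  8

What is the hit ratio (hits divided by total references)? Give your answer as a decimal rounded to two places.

2 → fault, frames {2}
3 → fault, frames {2,3}
2 → hit
0 → fault, frames {2,3,0}
2 → hit
3 → hit
0 → hit
5 → fault, frames {2,3,0,5}
8 → fault, frames {2,3,0,5,8}
5 → hit
8 → hit
1 → fault, evict 2, frames {3,0,5,8,1}
2 → fault, evict 3, frames {0,5,8,1,2}
8 → hit
Hits: 7 of 14 references → 7/14 = 0.5000.

0.50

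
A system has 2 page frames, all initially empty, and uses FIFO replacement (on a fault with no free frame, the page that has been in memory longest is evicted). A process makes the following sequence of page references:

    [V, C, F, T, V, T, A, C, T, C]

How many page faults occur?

8

V -> fault, frames {V}
C -> fault, frames {V,C}
F -> fault, evict V, frames {C,F}
T -> fault, evict C, frames {F,T}
V -> fault, evict F, frames {T,V}
T -> hit
A -> fault, evict T, frames {V,A}
C -> fault, evict V, frames {A,C}
T -> fault, evict A, frames {C,T}
C -> hit
Page faults: 8.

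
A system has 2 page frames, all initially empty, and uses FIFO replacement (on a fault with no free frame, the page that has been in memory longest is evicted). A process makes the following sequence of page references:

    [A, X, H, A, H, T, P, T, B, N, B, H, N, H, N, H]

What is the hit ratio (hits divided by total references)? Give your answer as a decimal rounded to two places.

A → fault, frames (A)
X → fault, frames (A X)
H → fault, evict A, frames (X H)
A → fault, evict X, frames (H A)
H → hit
T → fault, evict H, frames (A T)
P → fault, evict A, frames (T P)
T → hit
B → fault, evict T, frames (P B)
N → fault, evict P, frames (B N)
B → hit
H → fault, evict B, frames (N H)
N → hit
H → hit
N → hit
H → hit
Hits: 7 of 16 references → 7/16 = 0.4375.

0.44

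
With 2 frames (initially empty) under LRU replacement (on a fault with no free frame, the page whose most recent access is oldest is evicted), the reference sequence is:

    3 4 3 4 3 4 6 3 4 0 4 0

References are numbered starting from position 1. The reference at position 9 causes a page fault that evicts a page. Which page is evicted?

6

pos 1: 3: miss, frames [3]
pos 2: 4: miss, frames [3, 4]
pos 3: 3: hit
pos 4: 4: hit
pos 5: 3: hit
pos 6: 4: hit
pos 7: 6: miss, evict 3, frames [4, 6]
pos 8: 3: miss, evict 4, frames [6, 3]
pos 9: 4: miss, evict 6, frames [3, 4]
At position 9, page 6 is evicted.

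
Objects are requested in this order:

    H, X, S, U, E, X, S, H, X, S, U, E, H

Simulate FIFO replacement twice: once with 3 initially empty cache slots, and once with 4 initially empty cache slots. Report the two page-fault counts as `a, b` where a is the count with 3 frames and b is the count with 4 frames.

3 frames: F F F F F F F F . . F F . → 10 faults.
4 frames: F F F F F . . F F F F F F → 11 faults.
11 > 10: adding a frame increased faults — Belady's anomaly.

10, 11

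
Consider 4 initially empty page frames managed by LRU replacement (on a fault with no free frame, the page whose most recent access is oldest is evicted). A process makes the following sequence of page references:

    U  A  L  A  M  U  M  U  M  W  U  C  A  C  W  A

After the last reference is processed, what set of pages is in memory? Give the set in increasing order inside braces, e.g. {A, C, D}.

{A, C, U, W}

U -> fault, frames {U}
A -> fault, frames {U,A}
L -> fault, frames {U,A,L}
A -> hit
M -> fault, frames {U,L,A,M}
U -> hit
M -> hit
U -> hit
M -> hit
W -> fault, evict L, frames {A,U,M,W}
U -> hit
C -> fault, evict A, frames {M,W,U,C}
A -> fault, evict M, frames {W,U,C,A}
C -> hit
W -> hit
A -> hit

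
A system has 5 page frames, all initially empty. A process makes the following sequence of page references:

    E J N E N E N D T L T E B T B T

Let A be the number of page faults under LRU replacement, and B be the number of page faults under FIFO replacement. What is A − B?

Under LRU: F F F . . . . F F F . . F . . . → 7 faults.
Under FIFO: F F F . . . . F F F . F F . . . → 8 faults.
A − B = 7 − 8 = -1.

-1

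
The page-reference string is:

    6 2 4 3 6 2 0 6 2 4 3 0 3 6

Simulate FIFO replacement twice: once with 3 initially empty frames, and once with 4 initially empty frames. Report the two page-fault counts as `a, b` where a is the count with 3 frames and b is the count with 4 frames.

3 frames: F F F F F F F . . F F . . F → 10 faults.
4 frames: F F F F . . F F F F F F . F → 11 faults.
11 > 10: adding a frame increased faults — Belady's anomaly.

10, 11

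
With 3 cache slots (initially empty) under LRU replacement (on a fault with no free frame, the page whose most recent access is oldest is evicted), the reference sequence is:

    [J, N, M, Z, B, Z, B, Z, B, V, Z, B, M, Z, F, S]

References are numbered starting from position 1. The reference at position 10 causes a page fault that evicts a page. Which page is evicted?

M

pos 1: J -> miss, frames (J)
pos 2: N -> miss, frames (J N)
pos 3: M -> miss, frames (J N M)
pos 4: Z -> miss, evict J, frames (N M Z)
pos 5: B -> miss, evict N, frames (M Z B)
pos 6: Z -> hit
pos 7: B -> hit
pos 8: Z -> hit
pos 9: B -> hit
pos 10: V -> miss, evict M, frames (Z B V)
At position 10, page M is evicted.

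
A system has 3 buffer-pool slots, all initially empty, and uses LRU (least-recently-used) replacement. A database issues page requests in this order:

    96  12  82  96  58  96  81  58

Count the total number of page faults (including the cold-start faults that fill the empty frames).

96 → fault, frames [96]
12 → fault, frames [96, 12]
82 → fault, frames [96, 12, 82]
96 → hit
58 → fault, evict 12, frames [82, 96, 58]
96 → hit
81 → fault, evict 82, frames [58, 96, 81]
58 → hit
Page faults: 5.

5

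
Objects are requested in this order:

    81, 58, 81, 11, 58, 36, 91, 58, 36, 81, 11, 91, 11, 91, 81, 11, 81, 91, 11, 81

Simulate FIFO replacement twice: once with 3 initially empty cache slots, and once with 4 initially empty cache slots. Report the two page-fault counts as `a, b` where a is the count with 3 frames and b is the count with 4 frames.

9, 6

3 frames: F F . F . F F F . F F F . . . . . . . . → 9 faults.
4 frames: F F . F . F F . . F . . . . . . . . . . → 6 faults.
6 < 9: adding a frame reduced faults, as is typical.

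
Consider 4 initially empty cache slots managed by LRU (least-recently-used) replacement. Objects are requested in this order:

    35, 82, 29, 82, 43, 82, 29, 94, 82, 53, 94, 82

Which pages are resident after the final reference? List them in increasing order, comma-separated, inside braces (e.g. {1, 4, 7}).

35 → fault, frames [35]
82 → fault, frames [35, 82]
29 → fault, frames [35, 82, 29]
82 → hit
43 → fault, frames [35, 29, 82, 43]
82 → hit
29 → hit
94 → fault, evict 35, frames [43, 82, 29, 94]
82 → hit
53 → fault, evict 43, frames [29, 94, 82, 53]
94 → hit
82 → hit

{29, 53, 82, 94}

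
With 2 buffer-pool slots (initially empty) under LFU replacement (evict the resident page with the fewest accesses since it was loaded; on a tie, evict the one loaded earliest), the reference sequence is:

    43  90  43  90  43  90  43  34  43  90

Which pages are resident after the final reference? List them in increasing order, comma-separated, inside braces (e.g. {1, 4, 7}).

43 → fault, frames [43]
90 → fault, frames [43, 90]
43 → hit
90 → hit
43 → hit
90 → hit
43 → hit
34 → fault, evict 90, frames [43, 34]
43 → hit
90 → fault, evict 34, frames [43, 90]

{43, 90}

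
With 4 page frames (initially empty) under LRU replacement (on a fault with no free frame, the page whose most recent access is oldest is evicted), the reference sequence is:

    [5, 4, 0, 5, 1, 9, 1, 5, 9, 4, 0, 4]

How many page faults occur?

5: fault, frames {5}
4: fault, frames {5,4}
0: fault, frames {5,4,0}
5: hit
1: fault, frames {4,0,5,1}
9: fault, evict 4, frames {0,5,1,9}
1: hit
5: hit
9: hit
4: fault, evict 0, frames {1,5,9,4}
0: fault, evict 1, frames {5,9,4,0}
4: hit
Page faults: 7.

7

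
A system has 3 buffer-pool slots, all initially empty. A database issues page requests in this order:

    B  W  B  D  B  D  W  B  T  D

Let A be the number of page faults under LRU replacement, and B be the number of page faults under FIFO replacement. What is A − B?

Under LRU: F F . F . . . . F F → 5 faults.
Under FIFO: F F . F . . . . F . → 4 faults.
A − B = 5 − 4 = 1.

1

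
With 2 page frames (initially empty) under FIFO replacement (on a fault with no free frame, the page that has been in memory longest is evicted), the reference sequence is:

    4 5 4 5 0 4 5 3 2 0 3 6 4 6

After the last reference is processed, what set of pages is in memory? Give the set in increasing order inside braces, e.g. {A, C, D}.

{4, 6}

4 → miss, frames (4)
5 → miss, frames (4 5)
4 → hit
5 → hit
0 → miss, evict 4, frames (5 0)
4 → miss, evict 5, frames (0 4)
5 → miss, evict 0, frames (4 5)
3 → miss, evict 4, frames (5 3)
2 → miss, evict 5, frames (3 2)
0 → miss, evict 3, frames (2 0)
3 → miss, evict 2, frames (0 3)
6 → miss, evict 0, frames (3 6)
4 → miss, evict 3, frames (6 4)
6 → hit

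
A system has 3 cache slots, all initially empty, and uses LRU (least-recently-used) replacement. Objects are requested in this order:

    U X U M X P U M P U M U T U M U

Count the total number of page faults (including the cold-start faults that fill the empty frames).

U → miss, frames [U]
X → miss, frames [U, X]
U → hit
M → miss, frames [X, U, M]
X → hit
P → miss, evict U, frames [M, X, P]
U → miss, evict M, frames [X, P, U]
M → miss, evict X, frames [P, U, M]
P → hit
U → hit
M → hit
U → hit
T → miss, evict P, frames [M, U, T]
U → hit
M → hit
U → hit
Page faults: 7.

7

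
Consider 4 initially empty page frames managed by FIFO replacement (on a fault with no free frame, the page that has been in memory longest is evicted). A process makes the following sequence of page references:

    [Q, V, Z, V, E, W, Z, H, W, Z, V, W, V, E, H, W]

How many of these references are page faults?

7

Q → miss, frames {Q}
V → miss, frames {Q,V}
Z → miss, frames {Q,V,Z}
V → hit
E → miss, frames {Q,V,Z,E}
W → miss, evict Q, frames {V,Z,E,W}
Z → hit
H → miss, evict V, frames {Z,E,W,H}
W → hit
Z → hit
V → miss, evict Z, frames {E,W,H,V}
W → hit
V → hit
E → hit
H → hit
W → hit
Page faults: 7.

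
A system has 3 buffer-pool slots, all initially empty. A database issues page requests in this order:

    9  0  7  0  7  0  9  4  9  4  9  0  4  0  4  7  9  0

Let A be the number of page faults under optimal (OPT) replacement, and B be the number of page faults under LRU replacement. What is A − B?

Under OPT: F F F . . . . F . . . . . . . F . . → 5 faults.
Under LRU: F F F . . . . F . . . . . . . F F F → 7 faults.
A − B = 5 − 7 = -2.

-2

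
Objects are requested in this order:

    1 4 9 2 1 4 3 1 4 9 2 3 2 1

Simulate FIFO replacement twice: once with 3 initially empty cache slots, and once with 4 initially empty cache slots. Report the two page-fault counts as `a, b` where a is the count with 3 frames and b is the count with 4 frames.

10, 11

3 frames: F F F F F F F . . F F . . F → 10 faults.
4 frames: F F F F . . F F F F F F . F → 11 faults.
11 > 10: adding a frame increased faults — Belady's anomaly.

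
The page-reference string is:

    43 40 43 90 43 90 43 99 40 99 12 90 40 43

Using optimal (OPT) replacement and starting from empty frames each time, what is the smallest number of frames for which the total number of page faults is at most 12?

2

f=1: 14 faults
f=2: 8 faults
f=3: 6 faults
f=4: 5 faults
f=5: 5 faults
Smallest f with faults ≤ 12 is 2.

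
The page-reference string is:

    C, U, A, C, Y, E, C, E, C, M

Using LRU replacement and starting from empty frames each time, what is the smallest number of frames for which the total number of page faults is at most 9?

f=1: 10 faults
f=2: 8 faults
f=3: 6 faults
f=4: 6 faults
f=5: 6 faults
f=6: 6 faults
Smallest f with faults ≤ 9 is 2.

2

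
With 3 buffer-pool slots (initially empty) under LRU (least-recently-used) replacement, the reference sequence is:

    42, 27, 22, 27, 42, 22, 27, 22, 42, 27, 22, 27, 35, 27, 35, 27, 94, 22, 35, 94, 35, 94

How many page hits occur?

15

42 → fault, frames {42}
27 → fault, frames {42,27}
22 → fault, frames {42,27,22}
27 → hit
42 → hit
22 → hit
27 → hit
22 → hit
42 → hit
27 → hit
22 → hit
27 → hit
35 → fault, evict 42, frames {22,27,35}
27 → hit
35 → hit
27 → hit
94 → fault, evict 22, frames {35,27,94}
22 → fault, evict 35, frames {27,94,22}
35 → fault, evict 27, frames {94,22,35}
94 → hit
35 → hit
94 → hit
Hits: 15.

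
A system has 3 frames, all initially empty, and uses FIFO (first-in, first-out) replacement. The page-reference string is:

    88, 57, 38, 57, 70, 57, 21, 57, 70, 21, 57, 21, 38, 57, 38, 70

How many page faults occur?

88: fault, frames {88}
57: fault, frames {88,57}
38: fault, frames {88,57,38}
57: hit
70: fault, evict 88, frames {57,38,70}
57: hit
21: fault, evict 57, frames {38,70,21}
57: fault, evict 38, frames {70,21,57}
70: hit
21: hit
57: hit
21: hit
38: fault, evict 70, frames {21,57,38}
57: hit
38: hit
70: fault, evict 21, frames {57,38,70}
Page faults: 8.

8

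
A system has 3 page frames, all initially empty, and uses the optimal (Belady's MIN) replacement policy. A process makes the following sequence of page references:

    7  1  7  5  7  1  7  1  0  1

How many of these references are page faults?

4

7: fault, frames [7]
1: fault, frames [7, 1]
7: hit
5: fault, frames [7, 1, 5]
7: hit
1: hit
7: hit
1: hit
0: fault, evict 5, frames [7, 1, 0]
1: hit
Page faults: 4.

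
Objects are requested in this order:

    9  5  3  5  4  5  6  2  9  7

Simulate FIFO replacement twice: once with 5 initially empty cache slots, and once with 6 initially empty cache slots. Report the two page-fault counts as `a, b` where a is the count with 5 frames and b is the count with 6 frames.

5 frames: F F F . F . F F F F → 8 faults.
6 frames: F F F . F . F F . F → 7 faults.
7 < 8: adding a frame reduced faults, as is typical.

8, 7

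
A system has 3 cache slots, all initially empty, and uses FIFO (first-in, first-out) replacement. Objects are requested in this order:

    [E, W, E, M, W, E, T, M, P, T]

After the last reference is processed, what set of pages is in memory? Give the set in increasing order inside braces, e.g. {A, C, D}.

{M, P, T}

E: miss, frames (E)
W: miss, frames (E W)
E: hit
M: miss, frames (E W M)
W: hit
E: hit
T: miss, evict E, frames (W M T)
M: hit
P: miss, evict W, frames (M T P)
T: hit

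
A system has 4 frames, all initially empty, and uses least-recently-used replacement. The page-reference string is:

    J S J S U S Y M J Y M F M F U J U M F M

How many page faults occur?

J → miss, frames [J]
S → miss, frames [J, S]
J → hit
S → hit
U → miss, frames [J, S, U]
S → hit
Y → miss, frames [J, U, S, Y]
M → miss, evict J, frames [U, S, Y, M]
J → miss, evict U, frames [S, Y, M, J]
Y → hit
M → hit
F → miss, evict S, frames [J, Y, M, F]
M → hit
F → hit
U → miss, evict J, frames [Y, M, F, U]
J → miss, evict Y, frames [M, F, U, J]
U → hit
M → hit
F → hit
M → hit
Page faults: 9.

9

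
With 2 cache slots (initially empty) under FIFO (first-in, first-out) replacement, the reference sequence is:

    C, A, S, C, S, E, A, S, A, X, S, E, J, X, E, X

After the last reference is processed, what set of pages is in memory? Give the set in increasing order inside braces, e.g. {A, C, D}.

C: fault, frames {C}
A: fault, frames {C,A}
S: fault, evict C, frames {A,S}
C: fault, evict A, frames {S,C}
S: hit
E: fault, evict S, frames {C,E}
A: fault, evict C, frames {E,A}
S: fault, evict E, frames {A,S}
A: hit
X: fault, evict A, frames {S,X}
S: hit
E: fault, evict S, frames {X,E}
J: fault, evict X, frames {E,J}
X: fault, evict E, frames {J,X}
E: fault, evict J, frames {X,E}
X: hit

{E, X}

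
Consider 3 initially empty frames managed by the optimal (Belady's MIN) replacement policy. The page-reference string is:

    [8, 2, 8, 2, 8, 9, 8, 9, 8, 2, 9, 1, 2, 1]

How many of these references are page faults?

4

8 -> fault, frames (8)
2 -> fault, frames (8 2)
8 -> hit
2 -> hit
8 -> hit
9 -> fault, frames (8 2 9)
8 -> hit
9 -> hit
8 -> hit
2 -> hit
9 -> hit
1 -> fault, evict 9, frames (8 2 1)
2 -> hit
1 -> hit
Page faults: 4.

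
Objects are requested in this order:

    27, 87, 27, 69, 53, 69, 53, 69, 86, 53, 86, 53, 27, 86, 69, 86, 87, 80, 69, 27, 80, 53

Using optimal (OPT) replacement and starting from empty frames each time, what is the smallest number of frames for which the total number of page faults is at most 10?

f=1: 22 faults
f=2: 11 faults
f=3: 9 faults
f=4: 7 faults
f=5: 6 faults
f=6: 6 faults
Smallest f with faults ≤ 10 is 3.

3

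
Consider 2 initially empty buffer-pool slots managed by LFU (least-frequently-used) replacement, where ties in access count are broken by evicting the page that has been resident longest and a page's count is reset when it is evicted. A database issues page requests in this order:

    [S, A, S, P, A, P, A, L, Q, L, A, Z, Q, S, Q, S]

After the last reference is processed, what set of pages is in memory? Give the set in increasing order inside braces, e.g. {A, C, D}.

S -> miss, frames (S)
A -> miss, frames (S A)
S -> hit
P -> miss, evict A, frames (S P)
A -> miss, evict P, frames (S A)
P -> miss, evict A, frames (S P)
A -> miss, evict P, frames (S A)
L -> miss, evict A, frames (S L)
Q -> miss, evict L, frames (S Q)
L -> miss, evict Q, frames (S L)
A -> miss, evict L, frames (S A)
Z -> miss, evict A, frames (S Z)
Q -> miss, evict Z, frames (S Q)
S -> hit
Q -> hit
S -> hit

{Q, S}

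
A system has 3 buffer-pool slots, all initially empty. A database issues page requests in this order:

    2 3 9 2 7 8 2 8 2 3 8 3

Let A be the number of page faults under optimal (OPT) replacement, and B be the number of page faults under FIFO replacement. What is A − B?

Under OPT: F F F . F F . . . . . . → 5 faults.
Under FIFO: F F F . F F F . . F . . → 7 faults.
A − B = 5 − 7 = -2.

-2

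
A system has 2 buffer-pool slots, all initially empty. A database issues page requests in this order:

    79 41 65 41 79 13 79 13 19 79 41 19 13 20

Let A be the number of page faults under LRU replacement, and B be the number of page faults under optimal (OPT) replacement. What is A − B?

2

Under LRU: F F F . F F . . F F F F F F → 11 faults.
Under OPT: F F F . F F . . F . F . F F → 9 faults.
A − B = 11 − 9 = 2.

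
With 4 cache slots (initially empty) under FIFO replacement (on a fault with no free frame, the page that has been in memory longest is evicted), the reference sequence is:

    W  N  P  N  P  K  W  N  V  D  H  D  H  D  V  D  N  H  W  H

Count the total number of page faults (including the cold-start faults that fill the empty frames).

9

W -> fault, frames (W)
N -> fault, frames (W N)
P -> fault, frames (W N P)
N -> hit
P -> hit
K -> fault, frames (W N P K)
W -> hit
N -> hit
V -> fault, evict W, frames (N P K V)
D -> fault, evict N, frames (P K V D)
H -> fault, evict P, frames (K V D H)
D -> hit
H -> hit
D -> hit
V -> hit
D -> hit
N -> fault, evict K, frames (V D H N)
H -> hit
W -> fault, evict V, frames (D H N W)
H -> hit
Page faults: 9.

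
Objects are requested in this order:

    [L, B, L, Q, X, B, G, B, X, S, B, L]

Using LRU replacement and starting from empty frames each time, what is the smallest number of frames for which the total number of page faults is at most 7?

f=1: 12 faults
f=2: 10 faults
f=3: 8 faults
f=4: 7 faults
f=5: 7 faults
f=6: 6 faults
Smallest f with faults ≤ 7 is 4.

4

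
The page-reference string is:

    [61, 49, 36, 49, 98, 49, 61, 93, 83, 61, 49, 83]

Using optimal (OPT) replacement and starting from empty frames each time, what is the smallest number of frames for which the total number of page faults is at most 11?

2

f=1: 12 faults
f=2: 8 faults
f=3: 6 faults
f=4: 6 faults
f=5: 6 faults
f=6: 6 faults
Smallest f with faults ≤ 11 is 2.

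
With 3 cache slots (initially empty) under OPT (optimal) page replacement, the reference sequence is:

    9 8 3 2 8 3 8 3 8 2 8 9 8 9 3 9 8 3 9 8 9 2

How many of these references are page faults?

6

9: fault, frames [9]
8: fault, frames [9, 8]
3: fault, frames [9, 8, 3]
2: fault, evict 9, frames [8, 3, 2]
8: hit
3: hit
8: hit
3: hit
8: hit
2: hit
8: hit
9: fault, evict 2, frames [8, 3, 9]
8: hit
9: hit
3: hit
9: hit
8: hit
3: hit
9: hit
8: hit
9: hit
2: fault, evict 9, frames [8, 3, 2]
Page faults: 6.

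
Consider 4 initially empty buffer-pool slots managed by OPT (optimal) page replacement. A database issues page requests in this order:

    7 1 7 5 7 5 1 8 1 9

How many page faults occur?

5

7 -> fault, frames {7}
1 -> fault, frames {7,1}
7 -> hit
5 -> fault, frames {7,1,5}
7 -> hit
5 -> hit
1 -> hit
8 -> fault, frames {7,1,5,8}
1 -> hit
9 -> fault, evict 8, frames {7,1,5,9}
Page faults: 5.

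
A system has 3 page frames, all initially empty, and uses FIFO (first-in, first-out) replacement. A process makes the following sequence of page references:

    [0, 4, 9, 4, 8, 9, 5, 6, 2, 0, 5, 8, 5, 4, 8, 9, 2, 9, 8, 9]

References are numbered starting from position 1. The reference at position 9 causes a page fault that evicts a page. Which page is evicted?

pos 1: 0 -> fault, frames [0]
pos 2: 4 -> fault, frames [0, 4]
pos 3: 9 -> fault, frames [0, 4, 9]
pos 4: 4 -> hit
pos 5: 8 -> fault, evict 0, frames [4, 9, 8]
pos 6: 9 -> hit
pos 7: 5 -> fault, evict 4, frames [9, 8, 5]
pos 8: 6 -> fault, evict 9, frames [8, 5, 6]
pos 9: 2 -> fault, evict 8, frames [5, 6, 2]
At position 9, page 8 is evicted.

8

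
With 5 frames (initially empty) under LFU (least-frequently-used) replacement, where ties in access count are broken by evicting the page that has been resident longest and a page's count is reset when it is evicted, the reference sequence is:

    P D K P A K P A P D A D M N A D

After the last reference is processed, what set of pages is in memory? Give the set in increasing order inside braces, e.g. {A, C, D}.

{A, D, K, N, P}

P → miss, frames {P}
D → miss, frames {P,D}
K → miss, frames {P,D,K}
P → hit
A → miss, frames {P,D,K,A}
K → hit
P → hit
A → hit
P → hit
D → hit
A → hit
D → hit
M → miss, frames {P,D,K,A,M}
N → miss, evict M, frames {P,D,K,A,N}
A → hit
D → hit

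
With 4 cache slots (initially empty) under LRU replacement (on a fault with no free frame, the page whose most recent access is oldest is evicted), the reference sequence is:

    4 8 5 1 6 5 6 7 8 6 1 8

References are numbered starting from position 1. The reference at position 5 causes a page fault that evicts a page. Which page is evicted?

pos 1: 4 -> miss, frames {4}
pos 2: 8 -> miss, frames {4,8}
pos 3: 5 -> miss, frames {4,8,5}
pos 4: 1 -> miss, frames {4,8,5,1}
pos 5: 6 -> miss, evict 4, frames {8,5,1,6}
At position 5, page 4 is evicted.

4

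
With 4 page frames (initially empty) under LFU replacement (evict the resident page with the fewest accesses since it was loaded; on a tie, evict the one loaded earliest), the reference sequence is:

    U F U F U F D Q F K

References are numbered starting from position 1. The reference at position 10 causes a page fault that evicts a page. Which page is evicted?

pos 1: U → miss, frames (U)
pos 2: F → miss, frames (U F)
pos 3: U → hit
pos 4: F → hit
pos 5: U → hit
pos 6: F → hit
pos 7: D → miss, frames (U F D)
pos 8: Q → miss, frames (U F D Q)
pos 9: F → hit
pos 10: K → miss, evict D, frames (U F Q K)
At position 10, page D is evicted.

D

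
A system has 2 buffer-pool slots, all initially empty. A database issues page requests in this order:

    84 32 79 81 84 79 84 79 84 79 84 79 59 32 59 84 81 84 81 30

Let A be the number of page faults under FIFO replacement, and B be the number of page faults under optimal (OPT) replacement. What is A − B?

1

Under FIFO: F F F F F F . . . . . . F F . F F . . F → 11 faults.
Under OPT: F F F F . F . . . . . . F F . F F . . F → 10 faults.
A − B = 11 − 10 = 1.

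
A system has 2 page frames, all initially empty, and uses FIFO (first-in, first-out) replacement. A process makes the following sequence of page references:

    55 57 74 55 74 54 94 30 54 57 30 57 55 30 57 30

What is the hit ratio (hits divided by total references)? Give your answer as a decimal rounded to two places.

0.19

55: fault, frames {55}
57: fault, frames {55,57}
74: fault, evict 55, frames {57,74}
55: fault, evict 57, frames {74,55}
74: hit
54: fault, evict 74, frames {55,54}
94: fault, evict 55, frames {54,94}
30: fault, evict 54, frames {94,30}
54: fault, evict 94, frames {30,54}
57: fault, evict 30, frames {54,57}
30: fault, evict 54, frames {57,30}
57: hit
55: fault, evict 57, frames {30,55}
30: hit
57: fault, evict 30, frames {55,57}
30: fault, evict 55, frames {57,30}
Hits: 3 of 16 references → 3/16 = 0.1875.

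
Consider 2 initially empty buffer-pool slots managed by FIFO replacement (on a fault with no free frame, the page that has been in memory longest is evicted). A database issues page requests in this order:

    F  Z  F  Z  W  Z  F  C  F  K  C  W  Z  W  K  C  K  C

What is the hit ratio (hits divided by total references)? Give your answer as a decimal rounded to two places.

0.44

F -> fault, frames (F)
Z -> fault, frames (F Z)
F -> hit
Z -> hit
W -> fault, evict F, frames (Z W)
Z -> hit
F -> fault, evict Z, frames (W F)
C -> fault, evict W, frames (F C)
F -> hit
K -> fault, evict F, frames (C K)
C -> hit
W -> fault, evict C, frames (K W)
Z -> fault, evict K, frames (W Z)
W -> hit
K -> fault, evict W, frames (Z K)
C -> fault, evict Z, frames (K C)
K -> hit
C -> hit
Hits: 8 of 18 references → 8/18 = 0.4444.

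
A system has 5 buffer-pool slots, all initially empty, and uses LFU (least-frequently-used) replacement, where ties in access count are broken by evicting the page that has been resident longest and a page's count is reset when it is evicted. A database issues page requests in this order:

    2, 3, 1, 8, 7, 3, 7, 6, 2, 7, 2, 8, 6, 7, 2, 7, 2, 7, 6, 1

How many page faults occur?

2 → fault, frames {2}
3 → fault, frames {2,3}
1 → fault, frames {2,3,1}
8 → fault, frames {2,3,1,8}
7 → fault, frames {2,3,1,8,7}
3 → hit
7 → hit
6 → fault, evict 2, frames {3,1,8,7,6}
2 → fault, evict 1, frames {3,8,7,6,2}
7 → hit
2 → hit
8 → hit
6 → hit
7 → hit
2 → hit
7 → hit
2 → hit
7 → hit
6 → hit
1 → fault, evict 3, frames {8,7,6,2,1}
Page faults: 8.

8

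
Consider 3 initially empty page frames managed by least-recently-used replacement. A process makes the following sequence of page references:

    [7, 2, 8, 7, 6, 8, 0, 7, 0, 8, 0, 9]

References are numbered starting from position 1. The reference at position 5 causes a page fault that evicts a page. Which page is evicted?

2

pos 1: 7: fault, frames {7}
pos 2: 2: fault, frames {7,2}
pos 3: 8: fault, frames {7,2,8}
pos 4: 7: hit
pos 5: 6: fault, evict 2, frames {8,7,6}
At position 5, page 2 is evicted.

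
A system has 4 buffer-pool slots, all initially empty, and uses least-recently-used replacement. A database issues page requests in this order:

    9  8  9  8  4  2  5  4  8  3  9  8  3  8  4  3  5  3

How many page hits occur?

9 → miss, frames [9]
8 → miss, frames [9, 8]
9 → hit
8 → hit
4 → miss, frames [9, 8, 4]
2 → miss, frames [9, 8, 4, 2]
5 → miss, evict 9, frames [8, 4, 2, 5]
4 → hit
8 → hit
3 → miss, evict 2, frames [5, 4, 8, 3]
9 → miss, evict 5, frames [4, 8, 3, 9]
8 → hit
3 → hit
8 → hit
4 → hit
3 → hit
5 → miss, evict 9, frames [8, 4, 3, 5]
3 → hit
Hits: 10.

10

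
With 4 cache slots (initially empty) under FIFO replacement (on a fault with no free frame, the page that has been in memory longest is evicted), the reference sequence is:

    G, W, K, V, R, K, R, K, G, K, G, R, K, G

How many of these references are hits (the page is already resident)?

G: miss, frames (G)
W: miss, frames (G W)
K: miss, frames (G W K)
V: miss, frames (G W K V)
R: miss, evict G, frames (W K V R)
K: hit
R: hit
K: hit
G: miss, evict W, frames (K V R G)
K: hit
G: hit
R: hit
K: hit
G: hit
Hits: 8.

8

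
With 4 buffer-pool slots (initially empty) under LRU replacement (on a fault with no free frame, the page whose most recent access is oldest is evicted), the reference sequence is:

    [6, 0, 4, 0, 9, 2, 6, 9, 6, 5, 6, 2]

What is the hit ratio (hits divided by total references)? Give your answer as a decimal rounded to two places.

6: miss, frames {6}
0: miss, frames {6,0}
4: miss, frames {6,0,4}
0: hit
9: miss, frames {6,4,0,9}
2: miss, evict 6, frames {4,0,9,2}
6: miss, evict 4, frames {0,9,2,6}
9: hit
6: hit
5: miss, evict 0, frames {2,9,6,5}
6: hit
2: hit
Hits: 5 of 12 references → 5/12 = 0.4167.

0.42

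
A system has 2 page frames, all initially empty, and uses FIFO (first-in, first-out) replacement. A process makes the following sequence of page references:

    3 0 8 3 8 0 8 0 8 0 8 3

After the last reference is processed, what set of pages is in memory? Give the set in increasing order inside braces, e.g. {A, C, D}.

{3, 8}

3 -> fault, frames (3)
0 -> fault, frames (3 0)
8 -> fault, evict 3, frames (0 8)
3 -> fault, evict 0, frames (8 3)
8 -> hit
0 -> fault, evict 8, frames (3 0)
8 -> fault, evict 3, frames (0 8)
0 -> hit
8 -> hit
0 -> hit
8 -> hit
3 -> fault, evict 0, frames (8 3)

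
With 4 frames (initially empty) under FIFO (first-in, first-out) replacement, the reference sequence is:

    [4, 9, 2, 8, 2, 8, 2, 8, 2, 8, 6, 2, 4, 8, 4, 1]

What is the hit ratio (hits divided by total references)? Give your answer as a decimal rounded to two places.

4: fault, frames {4}
9: fault, frames {4,9}
2: fault, frames {4,9,2}
8: fault, frames {4,9,2,8}
2: hit
8: hit
2: hit
8: hit
2: hit
8: hit
6: fault, evict 4, frames {9,2,8,6}
2: hit
4: fault, evict 9, frames {2,8,6,4}
8: hit
4: hit
1: fault, evict 2, frames {8,6,4,1}
Hits: 9 of 16 references → 9/16 = 0.5625.

0.56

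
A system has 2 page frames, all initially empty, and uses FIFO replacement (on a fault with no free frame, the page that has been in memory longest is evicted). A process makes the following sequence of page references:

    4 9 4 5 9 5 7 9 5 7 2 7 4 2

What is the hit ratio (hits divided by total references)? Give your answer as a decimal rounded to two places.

4: fault, frames (4)
9: fault, frames (4 9)
4: hit
5: fault, evict 4, frames (9 5)
9: hit
5: hit
7: fault, evict 9, frames (5 7)
9: fault, evict 5, frames (7 9)
5: fault, evict 7, frames (9 5)
7: fault, evict 9, frames (5 7)
2: fault, evict 5, frames (7 2)
7: hit
4: fault, evict 7, frames (2 4)
2: hit
Hits: 5 of 14 references → 5/14 = 0.3571.

0.36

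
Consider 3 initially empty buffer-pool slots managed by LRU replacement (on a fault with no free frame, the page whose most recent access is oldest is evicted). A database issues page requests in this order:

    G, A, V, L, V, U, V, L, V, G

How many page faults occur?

6

G: fault, frames [G]
A: fault, frames [G, A]
V: fault, frames [G, A, V]
L: fault, evict G, frames [A, V, L]
V: hit
U: fault, evict A, frames [L, V, U]
V: hit
L: hit
V: hit
G: fault, evict U, frames [L, V, G]
Page faults: 6.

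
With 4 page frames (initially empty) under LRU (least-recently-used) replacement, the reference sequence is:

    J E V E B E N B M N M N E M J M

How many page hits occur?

9

J: fault, frames [J]
E: fault, frames [J, E]
V: fault, frames [J, E, V]
E: hit
B: fault, frames [J, V, E, B]
E: hit
N: fault, evict J, frames [V, B, E, N]
B: hit
M: fault, evict V, frames [E, N, B, M]
N: hit
M: hit
N: hit
E: hit
M: hit
J: fault, evict B, frames [N, E, M, J]
M: hit
Hits: 9.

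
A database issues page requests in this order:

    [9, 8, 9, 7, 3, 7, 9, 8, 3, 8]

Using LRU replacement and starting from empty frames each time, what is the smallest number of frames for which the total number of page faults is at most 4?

f=1: 10 faults
f=2: 7 faults
f=3: 6 faults
f=4: 4 faults
Smallest f with faults ≤ 4 is 4.

4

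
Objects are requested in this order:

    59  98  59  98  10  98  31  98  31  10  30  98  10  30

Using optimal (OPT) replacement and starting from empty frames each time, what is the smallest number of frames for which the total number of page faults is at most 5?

3

f=1: 14 faults
f=2: 7 faults
f=3: 5 faults
f=4: 5 faults
f=5: 5 faults
Smallest f with faults ≤ 5 is 3.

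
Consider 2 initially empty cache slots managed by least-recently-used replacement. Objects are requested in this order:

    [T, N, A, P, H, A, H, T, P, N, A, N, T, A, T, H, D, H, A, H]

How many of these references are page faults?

15

T: miss, frames [T]
N: miss, frames [T, N]
A: miss, evict T, frames [N, A]
P: miss, evict N, frames [A, P]
H: miss, evict A, frames [P, H]
A: miss, evict P, frames [H, A]
H: hit
T: miss, evict A, frames [H, T]
P: miss, evict H, frames [T, P]
N: miss, evict T, frames [P, N]
A: miss, evict P, frames [N, A]
N: hit
T: miss, evict A, frames [N, T]
A: miss, evict N, frames [T, A]
T: hit
H: miss, evict A, frames [T, H]
D: miss, evict T, frames [H, D]
H: hit
A: miss, evict D, frames [H, A]
H: hit
Page faults: 15.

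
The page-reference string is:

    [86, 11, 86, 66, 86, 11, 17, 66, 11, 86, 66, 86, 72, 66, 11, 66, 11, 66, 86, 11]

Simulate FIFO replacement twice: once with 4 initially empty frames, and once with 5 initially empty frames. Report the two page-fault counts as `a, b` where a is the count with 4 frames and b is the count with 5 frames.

4 frames: F F . F . . F . . . . . F . . . . . F F → 7 faults.
5 frames: F F . F . . F . . . . . F . . . . . . . → 5 faults.
5 < 7: adding a frame reduced faults, as is typical.

7, 5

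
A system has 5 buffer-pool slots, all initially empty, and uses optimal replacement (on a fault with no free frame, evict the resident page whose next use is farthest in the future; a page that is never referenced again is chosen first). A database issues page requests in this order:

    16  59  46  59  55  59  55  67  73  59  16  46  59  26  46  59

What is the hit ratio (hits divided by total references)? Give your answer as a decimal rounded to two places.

0.56

16 -> miss, frames [16]
59 -> miss, frames [16, 59]
46 -> miss, frames [16, 59, 46]
59 -> hit
55 -> miss, frames [16, 59, 46, 55]
59 -> hit
55 -> hit
67 -> miss, frames [16, 59, 46, 55, 67]
73 -> miss, evict 67, frames [16, 59, 46, 55, 73]
59 -> hit
16 -> hit
46 -> hit
59 -> hit
26 -> miss, evict 73, frames [16, 59, 46, 55, 26]
46 -> hit
59 -> hit
Hits: 9 of 16 references → 9/16 = 0.5625.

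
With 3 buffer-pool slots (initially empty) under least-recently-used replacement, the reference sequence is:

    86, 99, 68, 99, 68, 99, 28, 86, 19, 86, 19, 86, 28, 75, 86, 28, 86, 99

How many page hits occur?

10

86: miss, frames [86]
99: miss, frames [86, 99]
68: miss, frames [86, 99, 68]
99: hit
68: hit
99: hit
28: miss, evict 86, frames [68, 99, 28]
86: miss, evict 68, frames [99, 28, 86]
19: miss, evict 99, frames [28, 86, 19]
86: hit
19: hit
86: hit
28: hit
75: miss, evict 19, frames [86, 28, 75]
86: hit
28: hit
86: hit
99: miss, evict 75, frames [28, 86, 99]
Hits: 10.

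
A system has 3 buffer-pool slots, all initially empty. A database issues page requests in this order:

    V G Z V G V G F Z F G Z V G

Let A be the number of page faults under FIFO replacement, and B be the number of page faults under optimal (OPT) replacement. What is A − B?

Under FIFO: F F F . . . . F . . . . F F → 6 faults.
Under OPT: F F F . . . . F . . . . F . → 5 faults.
A − B = 6 − 5 = 1.

1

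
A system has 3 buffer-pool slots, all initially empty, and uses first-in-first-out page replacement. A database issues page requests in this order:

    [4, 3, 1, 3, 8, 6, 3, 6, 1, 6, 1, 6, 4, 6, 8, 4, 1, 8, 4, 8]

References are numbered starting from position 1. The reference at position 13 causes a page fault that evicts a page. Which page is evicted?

pos 1: 4 → miss, frames {4}
pos 2: 3 → miss, frames {4,3}
pos 3: 1 → miss, frames {4,3,1}
pos 4: 3 → hit
pos 5: 8 → miss, evict 4, frames {3,1,8}
pos 6: 6 → miss, evict 3, frames {1,8,6}
pos 7: 3 → miss, evict 1, frames {8,6,3}
pos 8: 6 → hit
pos 9: 1 → miss, evict 8, frames {6,3,1}
pos 10: 6 → hit
pos 11: 1 → hit
pos 12: 6 → hit
pos 13: 4 → miss, evict 6, frames {3,1,4}
At position 13, page 6 is evicted.

6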